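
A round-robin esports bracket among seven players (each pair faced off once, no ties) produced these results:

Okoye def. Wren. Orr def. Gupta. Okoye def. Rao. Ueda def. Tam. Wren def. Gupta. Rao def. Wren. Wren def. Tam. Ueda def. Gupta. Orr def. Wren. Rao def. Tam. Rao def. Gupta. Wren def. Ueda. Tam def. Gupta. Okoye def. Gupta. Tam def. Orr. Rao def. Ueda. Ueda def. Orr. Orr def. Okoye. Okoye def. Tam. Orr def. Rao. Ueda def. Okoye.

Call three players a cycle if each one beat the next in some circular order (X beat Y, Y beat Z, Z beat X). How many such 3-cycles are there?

Win totals: Orr 4, Okoye 4, Ueda 4, Wren 3, Tam 2, Gupta 0, Rao 4.
A player with w wins dominates both others in C(w,2) triples; summing gives 6 + 6 + 6 + 3 + 1 + 0 + 6 = 28 transitive triples.
Total triples C(7,3) = 35, so cyclic triples = 35 − 28 = 7.

7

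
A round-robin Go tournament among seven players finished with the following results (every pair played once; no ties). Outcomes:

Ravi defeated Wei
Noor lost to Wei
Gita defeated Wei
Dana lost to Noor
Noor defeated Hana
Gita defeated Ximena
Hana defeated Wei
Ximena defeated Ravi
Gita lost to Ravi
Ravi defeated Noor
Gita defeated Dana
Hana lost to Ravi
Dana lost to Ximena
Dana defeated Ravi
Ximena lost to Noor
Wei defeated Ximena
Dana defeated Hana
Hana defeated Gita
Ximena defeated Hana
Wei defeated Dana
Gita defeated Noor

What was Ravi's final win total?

4

Ravi's results: beat Noor, Hana, Gita, Wei; lost to Ximena, Dana.
That is 4 wins.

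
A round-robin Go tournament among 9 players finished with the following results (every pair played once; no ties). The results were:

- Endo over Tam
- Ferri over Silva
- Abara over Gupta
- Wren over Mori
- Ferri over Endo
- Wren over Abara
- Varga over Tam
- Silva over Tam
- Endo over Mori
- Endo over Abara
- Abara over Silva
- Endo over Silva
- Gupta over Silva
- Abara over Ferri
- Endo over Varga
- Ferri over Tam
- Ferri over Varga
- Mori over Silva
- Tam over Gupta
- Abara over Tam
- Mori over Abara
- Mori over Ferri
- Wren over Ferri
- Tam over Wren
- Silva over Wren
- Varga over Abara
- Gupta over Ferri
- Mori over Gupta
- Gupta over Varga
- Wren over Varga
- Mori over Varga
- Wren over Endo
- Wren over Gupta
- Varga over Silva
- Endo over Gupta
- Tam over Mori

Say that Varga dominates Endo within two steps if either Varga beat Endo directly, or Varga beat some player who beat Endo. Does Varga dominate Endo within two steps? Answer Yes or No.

Varga did not beat Endo directly.
Varga beat Abara, Silva, Tam, but each of them lost to Endo. No two-step path.

No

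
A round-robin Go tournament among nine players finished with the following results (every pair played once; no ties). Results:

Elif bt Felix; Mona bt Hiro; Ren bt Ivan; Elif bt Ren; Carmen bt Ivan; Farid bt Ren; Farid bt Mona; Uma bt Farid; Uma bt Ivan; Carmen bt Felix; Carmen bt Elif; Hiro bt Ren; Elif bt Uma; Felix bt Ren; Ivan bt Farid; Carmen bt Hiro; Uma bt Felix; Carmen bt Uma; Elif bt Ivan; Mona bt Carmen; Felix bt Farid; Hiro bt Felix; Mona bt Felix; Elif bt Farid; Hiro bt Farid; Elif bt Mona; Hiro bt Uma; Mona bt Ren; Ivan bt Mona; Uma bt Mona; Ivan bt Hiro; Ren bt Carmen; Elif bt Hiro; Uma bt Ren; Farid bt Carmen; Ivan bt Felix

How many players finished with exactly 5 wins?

2

Win totals: Felix 2, Uma 5, Carmen 5, Hiro 4, Ivan 4, Elif 7, Ren 2, Mona 4, Farid 3.
Exactly 5: Uma, Carmen — 2 players.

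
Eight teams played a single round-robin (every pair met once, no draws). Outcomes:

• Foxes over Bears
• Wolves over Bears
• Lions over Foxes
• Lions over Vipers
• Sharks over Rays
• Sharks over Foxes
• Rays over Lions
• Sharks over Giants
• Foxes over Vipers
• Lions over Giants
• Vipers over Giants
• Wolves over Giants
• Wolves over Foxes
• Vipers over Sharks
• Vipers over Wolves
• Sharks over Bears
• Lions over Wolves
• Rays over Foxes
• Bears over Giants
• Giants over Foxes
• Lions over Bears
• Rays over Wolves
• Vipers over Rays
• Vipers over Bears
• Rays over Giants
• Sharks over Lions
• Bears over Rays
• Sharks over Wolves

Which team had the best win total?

Win totals: Vipers 5, Lions 5, Giants 1, Sharks 6, Wolves 3, Bears 2, Rays 4, Foxes 2.
Sharks leads with 6 wins (next highest: 5).

Sharks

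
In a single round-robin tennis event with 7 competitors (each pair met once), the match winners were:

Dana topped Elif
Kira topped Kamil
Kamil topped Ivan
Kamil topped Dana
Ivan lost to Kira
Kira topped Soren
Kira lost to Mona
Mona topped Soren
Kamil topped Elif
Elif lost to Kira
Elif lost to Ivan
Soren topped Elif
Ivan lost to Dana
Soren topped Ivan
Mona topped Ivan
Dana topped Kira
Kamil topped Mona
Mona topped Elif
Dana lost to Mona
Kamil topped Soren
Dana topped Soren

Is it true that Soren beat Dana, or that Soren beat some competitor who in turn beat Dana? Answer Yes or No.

Soren did not beat Dana directly.
Soren beat Elif, Ivan, but each of them lost to Dana. No two-step path.

No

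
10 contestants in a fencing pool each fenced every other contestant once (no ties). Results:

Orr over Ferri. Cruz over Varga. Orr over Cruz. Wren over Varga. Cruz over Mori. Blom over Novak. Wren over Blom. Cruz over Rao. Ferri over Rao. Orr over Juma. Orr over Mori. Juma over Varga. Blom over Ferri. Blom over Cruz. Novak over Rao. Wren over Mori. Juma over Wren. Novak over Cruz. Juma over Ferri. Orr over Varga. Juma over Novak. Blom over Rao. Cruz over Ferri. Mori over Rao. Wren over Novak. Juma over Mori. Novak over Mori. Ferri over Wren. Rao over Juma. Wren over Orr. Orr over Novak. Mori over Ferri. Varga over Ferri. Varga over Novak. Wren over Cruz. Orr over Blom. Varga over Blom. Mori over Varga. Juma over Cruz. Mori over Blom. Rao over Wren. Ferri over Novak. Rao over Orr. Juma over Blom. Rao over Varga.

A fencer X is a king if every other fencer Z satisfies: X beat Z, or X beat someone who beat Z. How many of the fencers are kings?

Novak reaches everyone (king).
Blom reaches everyone (king).
Juma reaches everyone (king).
Orr reaches everyone (king).
Cruz reaches everyone (king).
Mori reaches everyone (king).
Rao reaches everyone (king).
Wren reaches everyone (king).
Ferri reaches everyone (king).
Varga cannot reach Juma, Orr in two steps.
Kings: Novak, Blom, Juma, Orr, Cruz, Mori, Rao, Wren, Ferri — 9.

9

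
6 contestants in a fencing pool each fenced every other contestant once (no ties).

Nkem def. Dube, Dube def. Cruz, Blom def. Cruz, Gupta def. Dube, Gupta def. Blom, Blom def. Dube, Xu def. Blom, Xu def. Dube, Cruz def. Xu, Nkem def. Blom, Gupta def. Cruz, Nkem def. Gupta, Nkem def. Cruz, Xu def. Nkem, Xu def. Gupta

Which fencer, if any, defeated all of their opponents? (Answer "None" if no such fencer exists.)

Highest win total is Xu with 4 (out of 5 possible).
Xu lost to Cruz, so no fencer went undefeated.

None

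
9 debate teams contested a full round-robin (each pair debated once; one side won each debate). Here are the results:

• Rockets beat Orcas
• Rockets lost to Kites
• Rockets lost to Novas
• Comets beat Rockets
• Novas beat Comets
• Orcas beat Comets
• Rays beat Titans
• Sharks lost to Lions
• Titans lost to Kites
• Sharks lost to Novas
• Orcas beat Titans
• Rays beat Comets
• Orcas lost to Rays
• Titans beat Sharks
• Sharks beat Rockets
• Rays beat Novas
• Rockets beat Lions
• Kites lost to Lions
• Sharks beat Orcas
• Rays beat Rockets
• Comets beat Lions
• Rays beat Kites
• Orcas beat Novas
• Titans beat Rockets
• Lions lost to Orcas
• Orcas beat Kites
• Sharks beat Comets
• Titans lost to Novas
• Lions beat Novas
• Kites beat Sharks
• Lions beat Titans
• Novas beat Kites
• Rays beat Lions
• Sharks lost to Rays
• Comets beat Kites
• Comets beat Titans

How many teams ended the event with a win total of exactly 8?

1

Win totals: Titans 2, Kites 3, Comets 4, Novas 5, Rays 8, Lions 4, Sharks 3, Orcas 5, Rockets 2.
Exactly 8: Rays — 1 team.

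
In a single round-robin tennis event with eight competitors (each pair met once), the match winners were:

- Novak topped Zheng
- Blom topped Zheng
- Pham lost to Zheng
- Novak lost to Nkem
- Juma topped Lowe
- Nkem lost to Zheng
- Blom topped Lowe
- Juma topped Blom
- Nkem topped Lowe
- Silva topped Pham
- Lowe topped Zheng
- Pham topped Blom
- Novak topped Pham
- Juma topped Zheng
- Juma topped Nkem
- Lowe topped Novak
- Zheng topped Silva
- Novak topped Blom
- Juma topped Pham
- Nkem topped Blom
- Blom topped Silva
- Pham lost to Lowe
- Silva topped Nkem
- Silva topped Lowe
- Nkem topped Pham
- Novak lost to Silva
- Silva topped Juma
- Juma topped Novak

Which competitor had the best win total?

Juma

Win totals: Pham 1, Lowe 3, Silva 5, Juma 6, Zheng 3, Nkem 4, Novak 3, Blom 3.
Juma leads with 6 wins (next highest: 5).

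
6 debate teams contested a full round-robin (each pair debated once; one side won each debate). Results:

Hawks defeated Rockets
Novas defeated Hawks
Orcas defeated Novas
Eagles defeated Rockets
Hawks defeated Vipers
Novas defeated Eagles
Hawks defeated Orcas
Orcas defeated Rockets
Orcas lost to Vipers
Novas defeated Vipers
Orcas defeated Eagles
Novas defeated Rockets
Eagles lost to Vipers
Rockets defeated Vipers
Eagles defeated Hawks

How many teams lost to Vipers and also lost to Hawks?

Vipers beat: Orcas, Eagles.
Hawks beat: Rockets, Vipers, Orcas.
Both beat: Orcas — 1.

1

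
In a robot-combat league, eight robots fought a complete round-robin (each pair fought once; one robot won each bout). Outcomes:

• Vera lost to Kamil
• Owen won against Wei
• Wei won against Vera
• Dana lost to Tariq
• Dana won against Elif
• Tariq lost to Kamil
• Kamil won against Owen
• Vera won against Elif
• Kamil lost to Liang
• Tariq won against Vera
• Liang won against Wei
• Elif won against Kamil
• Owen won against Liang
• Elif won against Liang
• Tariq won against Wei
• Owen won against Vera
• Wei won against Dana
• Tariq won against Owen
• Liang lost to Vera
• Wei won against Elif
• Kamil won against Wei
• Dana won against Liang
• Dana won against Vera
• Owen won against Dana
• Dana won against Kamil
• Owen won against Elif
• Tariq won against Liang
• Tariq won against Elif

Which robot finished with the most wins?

Win totals: Elif 2, Tariq 6, Wei 3, Liang 2, Owen 5, Dana 4, Kamil 4, Vera 2.
Tariq leads with 6 wins (next highest: 5).

Tariq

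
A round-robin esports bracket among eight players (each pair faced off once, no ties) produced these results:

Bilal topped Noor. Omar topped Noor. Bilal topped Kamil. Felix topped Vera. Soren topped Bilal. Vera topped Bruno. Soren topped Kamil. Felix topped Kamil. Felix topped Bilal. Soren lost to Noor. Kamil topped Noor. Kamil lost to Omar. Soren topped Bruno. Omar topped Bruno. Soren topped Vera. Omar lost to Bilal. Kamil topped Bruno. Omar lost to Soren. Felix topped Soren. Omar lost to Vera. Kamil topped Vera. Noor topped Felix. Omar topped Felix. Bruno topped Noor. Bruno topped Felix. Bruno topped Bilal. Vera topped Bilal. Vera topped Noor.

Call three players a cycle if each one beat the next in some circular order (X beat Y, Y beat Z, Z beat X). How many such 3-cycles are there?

Win totals: Noor 2, Soren 5, Bilal 3, Bruno 3, Kamil 3, Omar 4, Vera 4, Felix 4.
A player with w wins dominates both others in C(w,2) triples; summing gives 1 + 10 + 3 + 3 + 3 + 6 + 6 + 6 = 38 transitive triples.
Total triples C(8,3) = 56, so cyclic triples = 56 − 38 = 18.

18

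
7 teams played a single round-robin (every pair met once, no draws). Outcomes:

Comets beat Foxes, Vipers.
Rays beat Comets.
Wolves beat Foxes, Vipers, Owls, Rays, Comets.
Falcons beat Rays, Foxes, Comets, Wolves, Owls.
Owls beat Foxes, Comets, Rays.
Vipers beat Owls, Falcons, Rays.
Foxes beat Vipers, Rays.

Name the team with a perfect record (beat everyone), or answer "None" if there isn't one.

None

Highest win total is Wolves with 5 (out of 6 possible).
Wolves lost to Falcons, so no team went undefeated.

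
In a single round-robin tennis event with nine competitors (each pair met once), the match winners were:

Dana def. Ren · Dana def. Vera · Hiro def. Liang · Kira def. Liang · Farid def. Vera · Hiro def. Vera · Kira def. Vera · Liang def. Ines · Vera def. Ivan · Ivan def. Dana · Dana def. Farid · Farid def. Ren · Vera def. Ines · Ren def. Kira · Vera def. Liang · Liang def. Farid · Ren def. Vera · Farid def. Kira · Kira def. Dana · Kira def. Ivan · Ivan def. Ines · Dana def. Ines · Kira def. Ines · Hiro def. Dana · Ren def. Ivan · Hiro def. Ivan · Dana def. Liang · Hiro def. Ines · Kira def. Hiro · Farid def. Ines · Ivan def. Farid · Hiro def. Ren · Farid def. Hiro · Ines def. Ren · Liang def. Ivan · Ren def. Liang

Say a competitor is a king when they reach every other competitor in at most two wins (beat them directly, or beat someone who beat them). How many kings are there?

7

Kira reaches everyone (king).
Vera cannot reach Kira, Hiro in two steps.
Dana reaches everyone (king).
Ines cannot reach Dana, Farid, Hiro in two steps.
Ren reaches everyone (king).
Ivan reaches everyone (king).
Liang reaches everyone (king).
Farid reaches everyone (king).
Hiro reaches everyone (king).
Kings: Kira, Dana, Ren, Ivan, Liang, Farid, Hiro — 7.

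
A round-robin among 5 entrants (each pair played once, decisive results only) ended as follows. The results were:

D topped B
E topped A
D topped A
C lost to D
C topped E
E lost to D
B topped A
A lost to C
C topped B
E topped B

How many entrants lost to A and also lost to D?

0

A beat: no one.
D beat: A, B, C, E.
No one was beaten by both.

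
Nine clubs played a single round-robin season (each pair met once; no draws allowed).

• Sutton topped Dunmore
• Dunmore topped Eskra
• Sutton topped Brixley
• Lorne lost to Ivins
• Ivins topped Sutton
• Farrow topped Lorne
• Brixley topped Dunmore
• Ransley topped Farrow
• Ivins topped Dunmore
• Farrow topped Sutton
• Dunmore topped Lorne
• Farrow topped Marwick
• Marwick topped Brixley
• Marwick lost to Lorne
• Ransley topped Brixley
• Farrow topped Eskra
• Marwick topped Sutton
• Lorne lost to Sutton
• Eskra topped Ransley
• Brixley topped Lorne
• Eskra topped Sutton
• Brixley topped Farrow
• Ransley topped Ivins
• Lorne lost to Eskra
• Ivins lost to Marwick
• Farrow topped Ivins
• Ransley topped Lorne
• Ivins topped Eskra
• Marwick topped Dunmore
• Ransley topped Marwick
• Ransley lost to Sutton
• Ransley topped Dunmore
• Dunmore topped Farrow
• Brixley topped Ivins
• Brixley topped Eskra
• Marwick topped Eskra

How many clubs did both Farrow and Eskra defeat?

Farrow beat: Lorne, Ivins, Sutton, Marwick, Eskra.
Eskra beat: Lorne, Sutton, Ransley.
Both beat: Lorne, Sutton — 2.

2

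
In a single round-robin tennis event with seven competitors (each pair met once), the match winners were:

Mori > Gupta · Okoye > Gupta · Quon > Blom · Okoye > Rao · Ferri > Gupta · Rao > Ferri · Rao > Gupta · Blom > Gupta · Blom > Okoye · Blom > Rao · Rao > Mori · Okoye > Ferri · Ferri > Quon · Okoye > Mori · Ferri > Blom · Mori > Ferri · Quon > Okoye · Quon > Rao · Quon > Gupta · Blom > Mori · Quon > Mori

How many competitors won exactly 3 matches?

Win totals: Rao 3, Blom 4, Quon 5, Okoye 4, Gupta 0, Ferri 3, Mori 2.
Exactly 3: Rao, Ferri — 2 competitors.

2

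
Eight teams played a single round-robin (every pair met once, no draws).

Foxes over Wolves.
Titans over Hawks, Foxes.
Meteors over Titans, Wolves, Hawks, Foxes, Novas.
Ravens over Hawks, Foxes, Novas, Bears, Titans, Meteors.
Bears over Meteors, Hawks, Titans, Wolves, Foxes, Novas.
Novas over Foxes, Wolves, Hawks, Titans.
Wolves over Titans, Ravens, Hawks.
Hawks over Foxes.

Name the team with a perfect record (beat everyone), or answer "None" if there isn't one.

None

Highest win total is Ravens with 6 (out of 7 possible).
Ravens lost to Wolves, so no team went undefeated.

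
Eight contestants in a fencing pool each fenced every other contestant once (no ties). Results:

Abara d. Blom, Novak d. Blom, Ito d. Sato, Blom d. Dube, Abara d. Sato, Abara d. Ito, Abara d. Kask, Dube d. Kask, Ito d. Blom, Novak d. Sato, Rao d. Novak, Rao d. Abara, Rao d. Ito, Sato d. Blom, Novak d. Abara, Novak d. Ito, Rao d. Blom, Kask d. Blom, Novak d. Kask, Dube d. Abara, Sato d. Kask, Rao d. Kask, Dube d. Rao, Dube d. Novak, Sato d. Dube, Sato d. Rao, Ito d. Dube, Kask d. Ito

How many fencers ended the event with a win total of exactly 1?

Win totals: Sato 4, Abara 4, Novak 5, Dube 4, Rao 5, Kask 2, Blom 1, Ito 3.
Exactly 1: Blom — 1 fencer.

1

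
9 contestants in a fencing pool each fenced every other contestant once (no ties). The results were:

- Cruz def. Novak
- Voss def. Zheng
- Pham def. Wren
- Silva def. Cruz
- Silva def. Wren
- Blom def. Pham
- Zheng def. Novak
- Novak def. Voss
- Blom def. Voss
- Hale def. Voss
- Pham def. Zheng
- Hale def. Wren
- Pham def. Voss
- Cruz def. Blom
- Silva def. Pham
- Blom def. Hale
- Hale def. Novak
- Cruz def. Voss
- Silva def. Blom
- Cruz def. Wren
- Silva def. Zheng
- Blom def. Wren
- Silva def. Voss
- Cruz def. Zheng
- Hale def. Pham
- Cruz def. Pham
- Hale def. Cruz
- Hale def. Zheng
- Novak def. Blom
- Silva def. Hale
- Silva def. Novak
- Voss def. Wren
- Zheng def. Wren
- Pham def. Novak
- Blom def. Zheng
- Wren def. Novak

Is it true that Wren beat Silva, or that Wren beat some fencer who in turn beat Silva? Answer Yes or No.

Wren did not beat Silva directly.
Wren beat Novak, but each of them lost to Silva. No two-step path.

No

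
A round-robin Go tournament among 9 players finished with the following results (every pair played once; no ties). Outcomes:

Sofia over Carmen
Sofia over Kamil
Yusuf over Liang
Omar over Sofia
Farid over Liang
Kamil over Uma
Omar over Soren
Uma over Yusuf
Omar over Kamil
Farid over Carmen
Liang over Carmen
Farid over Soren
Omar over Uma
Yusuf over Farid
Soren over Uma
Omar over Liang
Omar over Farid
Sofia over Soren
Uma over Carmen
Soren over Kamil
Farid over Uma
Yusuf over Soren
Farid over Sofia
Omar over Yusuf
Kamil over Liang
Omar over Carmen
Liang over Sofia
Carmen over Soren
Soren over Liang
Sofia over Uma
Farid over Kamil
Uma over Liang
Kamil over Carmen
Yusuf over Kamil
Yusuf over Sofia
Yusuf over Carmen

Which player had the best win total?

Win totals: Liang 2, Kamil 3, Omar 8, Carmen 1, Soren 3, Uma 3, Farid 6, Sofia 4, Yusuf 6.
Omar leads with 8 wins (next highest: 6).

Omar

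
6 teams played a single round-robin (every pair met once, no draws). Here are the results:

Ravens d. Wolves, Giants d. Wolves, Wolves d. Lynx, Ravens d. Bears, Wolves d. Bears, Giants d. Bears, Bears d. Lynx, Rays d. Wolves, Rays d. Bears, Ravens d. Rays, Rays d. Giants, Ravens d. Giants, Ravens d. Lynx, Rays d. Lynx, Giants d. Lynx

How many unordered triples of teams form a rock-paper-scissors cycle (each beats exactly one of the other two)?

Of the C(6,3) = 20 triples, the cyclic ones are: none.
That is 0.

0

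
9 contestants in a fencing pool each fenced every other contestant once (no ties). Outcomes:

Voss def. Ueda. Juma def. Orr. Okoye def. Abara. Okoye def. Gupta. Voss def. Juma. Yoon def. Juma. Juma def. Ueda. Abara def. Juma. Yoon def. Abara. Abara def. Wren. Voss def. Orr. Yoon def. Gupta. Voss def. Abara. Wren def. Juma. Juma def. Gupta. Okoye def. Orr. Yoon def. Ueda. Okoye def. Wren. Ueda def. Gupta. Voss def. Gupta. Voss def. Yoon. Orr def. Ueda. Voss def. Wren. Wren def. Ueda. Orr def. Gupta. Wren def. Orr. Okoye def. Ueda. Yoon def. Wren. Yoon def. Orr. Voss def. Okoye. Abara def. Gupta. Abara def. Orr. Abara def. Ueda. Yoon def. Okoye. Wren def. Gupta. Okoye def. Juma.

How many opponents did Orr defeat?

2

Orr's results: beat Ueda, Gupta; lost to Juma, Yoon, Abara, Okoye, Voss, Wren.
That is 2 wins.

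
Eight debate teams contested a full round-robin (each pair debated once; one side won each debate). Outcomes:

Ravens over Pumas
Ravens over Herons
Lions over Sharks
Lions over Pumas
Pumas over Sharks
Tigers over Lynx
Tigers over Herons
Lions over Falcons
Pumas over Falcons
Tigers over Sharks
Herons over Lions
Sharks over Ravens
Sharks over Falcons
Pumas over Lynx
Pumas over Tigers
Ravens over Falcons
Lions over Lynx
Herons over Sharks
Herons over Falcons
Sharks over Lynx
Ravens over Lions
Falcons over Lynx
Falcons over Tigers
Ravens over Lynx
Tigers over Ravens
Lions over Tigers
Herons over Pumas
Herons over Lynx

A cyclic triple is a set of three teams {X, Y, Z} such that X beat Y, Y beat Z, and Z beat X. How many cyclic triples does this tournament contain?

10

Win totals: Falcons 2, Lynx 0, Sharks 3, Lions 5, Herons 5, Tigers 4, Ravens 5, Pumas 4.
A team with w wins dominates both others in C(w,2) triples; summing gives 1 + 0 + 3 + 10 + 10 + 6 + 10 + 6 = 46 transitive triples.
Total triples C(8,3) = 56, so cyclic triples = 56 − 46 = 10.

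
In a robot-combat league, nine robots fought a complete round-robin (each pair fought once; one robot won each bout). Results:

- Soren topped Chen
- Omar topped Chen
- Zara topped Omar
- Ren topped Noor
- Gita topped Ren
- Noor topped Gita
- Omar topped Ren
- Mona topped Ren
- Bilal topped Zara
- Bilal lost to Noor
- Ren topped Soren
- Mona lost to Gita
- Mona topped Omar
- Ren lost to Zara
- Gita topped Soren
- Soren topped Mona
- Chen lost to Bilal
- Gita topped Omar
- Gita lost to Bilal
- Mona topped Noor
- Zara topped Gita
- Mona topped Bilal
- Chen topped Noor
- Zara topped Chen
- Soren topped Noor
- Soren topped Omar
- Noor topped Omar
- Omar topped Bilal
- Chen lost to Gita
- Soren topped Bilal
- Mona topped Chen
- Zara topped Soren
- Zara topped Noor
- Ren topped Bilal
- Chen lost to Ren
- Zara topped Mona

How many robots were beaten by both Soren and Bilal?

Soren beat: Noor, Omar, Bilal, Mona, Chen.
Bilal beat: Gita, Zara, Chen.
Both beat: Chen — 1.

1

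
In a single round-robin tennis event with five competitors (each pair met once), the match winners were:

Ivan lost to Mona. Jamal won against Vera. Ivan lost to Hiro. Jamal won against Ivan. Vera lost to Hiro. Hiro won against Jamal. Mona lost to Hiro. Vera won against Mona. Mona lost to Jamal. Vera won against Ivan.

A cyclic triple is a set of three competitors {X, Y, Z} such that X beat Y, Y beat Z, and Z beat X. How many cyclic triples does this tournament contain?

0

Of the C(5,3) = 10 triples, the cyclic ones are: none.
That is 0.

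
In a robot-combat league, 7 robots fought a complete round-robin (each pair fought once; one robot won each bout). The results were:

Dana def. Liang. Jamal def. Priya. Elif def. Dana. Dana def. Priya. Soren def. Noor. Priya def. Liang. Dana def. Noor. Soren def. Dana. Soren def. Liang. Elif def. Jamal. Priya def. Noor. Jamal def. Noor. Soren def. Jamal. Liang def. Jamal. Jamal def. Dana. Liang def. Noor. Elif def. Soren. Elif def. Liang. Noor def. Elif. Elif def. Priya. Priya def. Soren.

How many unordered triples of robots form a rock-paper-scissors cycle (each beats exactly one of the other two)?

Win totals: Soren 4, Elif 5, Noor 1, Dana 3, Priya 3, Liang 2, Jamal 3.
A robot with w wins dominates both others in C(w,2) triples; summing gives 6 + 10 + 0 + 3 + 3 + 1 + 3 = 26 transitive triples.
Total triples C(7,3) = 35, so cyclic triples = 35 − 26 = 9.

9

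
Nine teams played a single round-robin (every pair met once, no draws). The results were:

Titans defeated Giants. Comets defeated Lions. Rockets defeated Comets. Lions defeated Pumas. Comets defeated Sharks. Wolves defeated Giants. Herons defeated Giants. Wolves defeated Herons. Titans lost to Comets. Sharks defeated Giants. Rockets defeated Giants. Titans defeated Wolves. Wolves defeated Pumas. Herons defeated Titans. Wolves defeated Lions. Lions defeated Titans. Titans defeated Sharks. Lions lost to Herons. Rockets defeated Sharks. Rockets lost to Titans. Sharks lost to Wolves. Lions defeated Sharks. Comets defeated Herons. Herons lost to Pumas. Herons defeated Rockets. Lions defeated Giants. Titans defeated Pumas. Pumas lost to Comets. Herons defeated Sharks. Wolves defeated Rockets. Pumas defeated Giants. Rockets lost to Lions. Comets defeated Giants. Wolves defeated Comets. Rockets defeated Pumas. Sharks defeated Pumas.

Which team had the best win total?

Win totals: Wolves 7, Lions 5, Pumas 2, Comets 6, Sharks 2, Rockets 4, Herons 5, Giants 0, Titans 5.
Wolves leads with 7 wins (next highest: 6).

Wolves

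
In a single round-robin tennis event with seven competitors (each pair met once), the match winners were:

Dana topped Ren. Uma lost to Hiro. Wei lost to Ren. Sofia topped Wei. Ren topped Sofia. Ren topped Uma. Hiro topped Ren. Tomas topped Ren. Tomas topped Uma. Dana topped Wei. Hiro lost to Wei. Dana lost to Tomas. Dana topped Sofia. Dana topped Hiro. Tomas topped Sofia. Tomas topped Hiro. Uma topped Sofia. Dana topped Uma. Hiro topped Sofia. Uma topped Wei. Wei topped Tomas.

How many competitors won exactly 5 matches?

2

Win totals: Uma 2, Tomas 5, Ren 3, Hiro 3, Wei 2, Dana 5, Sofia 1.
Exactly 5: Tomas, Dana — 2 competitors.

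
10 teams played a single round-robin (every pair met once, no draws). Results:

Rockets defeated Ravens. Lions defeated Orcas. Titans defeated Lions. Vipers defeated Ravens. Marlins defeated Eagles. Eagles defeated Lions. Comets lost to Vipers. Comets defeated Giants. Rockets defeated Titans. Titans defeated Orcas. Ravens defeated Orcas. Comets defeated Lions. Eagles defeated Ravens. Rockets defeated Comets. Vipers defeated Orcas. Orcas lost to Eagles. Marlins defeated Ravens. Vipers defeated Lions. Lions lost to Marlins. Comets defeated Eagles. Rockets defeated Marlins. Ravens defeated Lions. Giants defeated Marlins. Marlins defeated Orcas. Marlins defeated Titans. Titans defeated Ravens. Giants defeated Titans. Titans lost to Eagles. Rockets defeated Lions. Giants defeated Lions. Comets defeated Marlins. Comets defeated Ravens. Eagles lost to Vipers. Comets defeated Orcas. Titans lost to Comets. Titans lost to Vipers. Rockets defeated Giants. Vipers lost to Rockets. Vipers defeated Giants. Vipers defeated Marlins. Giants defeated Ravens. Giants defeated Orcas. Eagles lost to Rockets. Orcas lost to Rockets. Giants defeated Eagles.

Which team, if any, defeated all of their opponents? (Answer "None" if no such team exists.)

Rockets has 9 wins out of 9 opponents — a perfect record.

Rockets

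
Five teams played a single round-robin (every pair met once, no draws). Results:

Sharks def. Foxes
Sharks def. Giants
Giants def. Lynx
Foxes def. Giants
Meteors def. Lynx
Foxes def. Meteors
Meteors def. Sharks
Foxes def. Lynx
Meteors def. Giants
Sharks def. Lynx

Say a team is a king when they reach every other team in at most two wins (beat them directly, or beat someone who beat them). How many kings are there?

Sharks reaches everyone (king).
Foxes reaches everyone (king).
Giants cannot reach Sharks, Foxes, Meteors in two steps.
Lynx cannot reach Sharks, Foxes, Giants, Meteors in two steps.
Meteors reaches everyone (king).
Kings: Sharks, Foxes, Meteors — 3.

3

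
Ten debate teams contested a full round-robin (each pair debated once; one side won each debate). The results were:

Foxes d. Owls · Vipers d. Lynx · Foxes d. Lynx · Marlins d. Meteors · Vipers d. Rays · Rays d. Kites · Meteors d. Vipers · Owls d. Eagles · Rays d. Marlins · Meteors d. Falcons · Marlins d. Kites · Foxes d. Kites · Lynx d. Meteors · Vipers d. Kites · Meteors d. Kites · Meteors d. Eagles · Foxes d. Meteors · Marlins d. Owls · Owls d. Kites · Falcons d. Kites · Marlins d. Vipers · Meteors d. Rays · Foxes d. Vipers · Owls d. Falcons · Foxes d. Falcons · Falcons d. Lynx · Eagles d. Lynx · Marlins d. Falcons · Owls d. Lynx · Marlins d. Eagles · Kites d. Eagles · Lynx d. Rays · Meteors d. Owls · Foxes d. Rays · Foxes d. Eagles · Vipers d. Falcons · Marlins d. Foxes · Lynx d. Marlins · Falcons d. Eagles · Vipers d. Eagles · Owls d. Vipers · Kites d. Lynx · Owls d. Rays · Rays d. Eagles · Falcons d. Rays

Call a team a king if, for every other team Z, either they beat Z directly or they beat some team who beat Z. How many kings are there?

4

Lynx reaches everyone (king).
Meteors cannot reach Foxes in two steps.
Vipers cannot reach Owls, Foxes in two steps.
Eagles cannot reach Vipers, Falcons, Owls, Foxes, Kites in two steps.
Falcons cannot reach Vipers, Owls, Foxes in two steps.
Owls cannot reach Foxes in two steps.
Rays reaches everyone (king).
Foxes reaches everyone (king).
Marlins reaches everyone (king).
Kites cannot reach Vipers, Falcons, Owls, Foxes in two steps.
Kings: Lynx, Rays, Foxes, Marlins — 4.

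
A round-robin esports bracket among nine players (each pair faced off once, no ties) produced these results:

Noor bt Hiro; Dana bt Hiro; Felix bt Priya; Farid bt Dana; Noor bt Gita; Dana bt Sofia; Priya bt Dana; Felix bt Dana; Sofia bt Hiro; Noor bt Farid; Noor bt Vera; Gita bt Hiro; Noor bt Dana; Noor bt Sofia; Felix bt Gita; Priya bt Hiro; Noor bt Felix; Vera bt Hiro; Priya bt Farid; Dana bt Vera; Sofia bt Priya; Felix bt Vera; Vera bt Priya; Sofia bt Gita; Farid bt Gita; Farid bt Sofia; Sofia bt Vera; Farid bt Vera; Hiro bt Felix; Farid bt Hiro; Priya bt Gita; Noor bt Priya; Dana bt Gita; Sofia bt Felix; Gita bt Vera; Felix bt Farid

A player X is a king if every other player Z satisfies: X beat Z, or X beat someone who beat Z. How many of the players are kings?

Noor reaches everyone (king).
Felix cannot reach Noor in two steps.
Hiro cannot reach Noor, Sofia in two steps.
Vera cannot reach Noor, Sofia in two steps.
Farid cannot reach Noor in two steps.
Gita cannot reach Noor, Farid, Sofia, Dana in two steps.
Priya cannot reach Noor in two steps.
Sofia cannot reach Noor in two steps.
Dana cannot reach Noor, Farid in two steps.
Kings: Noor — 1.

1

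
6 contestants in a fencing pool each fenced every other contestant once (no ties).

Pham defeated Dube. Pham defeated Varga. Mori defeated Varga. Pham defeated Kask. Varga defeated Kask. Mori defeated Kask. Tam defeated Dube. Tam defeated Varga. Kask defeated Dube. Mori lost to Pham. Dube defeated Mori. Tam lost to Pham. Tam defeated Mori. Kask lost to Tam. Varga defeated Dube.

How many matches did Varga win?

Varga's results: beat Dube, Kask; lost to Tam, Pham, Mori.
That is 2 wins.

2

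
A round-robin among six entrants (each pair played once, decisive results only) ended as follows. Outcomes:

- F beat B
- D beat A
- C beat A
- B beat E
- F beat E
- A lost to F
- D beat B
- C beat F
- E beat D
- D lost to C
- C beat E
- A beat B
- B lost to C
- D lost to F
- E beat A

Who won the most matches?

Win totals: A 1, B 1, C 5, D 2, E 2, F 4.
C leads with 5 wins (next highest: 4).

C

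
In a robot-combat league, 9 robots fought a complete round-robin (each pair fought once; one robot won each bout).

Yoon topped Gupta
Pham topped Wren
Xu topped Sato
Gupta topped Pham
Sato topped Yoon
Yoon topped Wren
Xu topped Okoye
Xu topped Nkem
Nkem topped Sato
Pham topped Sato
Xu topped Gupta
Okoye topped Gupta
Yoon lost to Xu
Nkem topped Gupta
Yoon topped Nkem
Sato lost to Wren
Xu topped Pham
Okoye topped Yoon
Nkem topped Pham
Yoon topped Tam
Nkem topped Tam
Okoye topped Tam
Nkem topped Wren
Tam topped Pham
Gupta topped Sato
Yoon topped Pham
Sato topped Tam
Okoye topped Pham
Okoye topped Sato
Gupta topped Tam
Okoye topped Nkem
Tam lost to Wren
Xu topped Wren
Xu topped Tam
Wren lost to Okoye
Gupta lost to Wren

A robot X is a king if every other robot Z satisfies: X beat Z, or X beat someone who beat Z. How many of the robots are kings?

Gupta cannot reach Okoye, Nkem, Xu in two steps.
Okoye cannot reach Xu in two steps.
Tam cannot reach Gupta, Okoye, Yoon, Nkem, Xu in two steps.
Yoon cannot reach Okoye, Xu in two steps.
Nkem cannot reach Okoye, Xu in two steps.
Xu reaches everyone (king).
Sato cannot reach Okoye, Xu in two steps.
Wren cannot reach Okoye, Nkem, Xu in two steps.
Pham cannot reach Okoye, Nkem, Xu in two steps.
Kings: Xu — 1.

1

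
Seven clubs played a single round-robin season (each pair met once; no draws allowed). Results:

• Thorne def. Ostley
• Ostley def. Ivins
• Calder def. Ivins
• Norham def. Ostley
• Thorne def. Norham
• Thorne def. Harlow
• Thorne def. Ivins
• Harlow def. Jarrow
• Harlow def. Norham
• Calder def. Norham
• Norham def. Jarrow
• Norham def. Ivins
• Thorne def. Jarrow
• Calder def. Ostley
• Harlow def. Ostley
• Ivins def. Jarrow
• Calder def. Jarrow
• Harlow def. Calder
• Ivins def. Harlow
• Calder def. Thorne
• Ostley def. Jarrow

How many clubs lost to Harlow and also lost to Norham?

2

Harlow beat: Calder, Norham, Ostley, Jarrow.
Norham beat: Ivins, Ostley, Jarrow.
Both beat: Ostley, Jarrow — 2.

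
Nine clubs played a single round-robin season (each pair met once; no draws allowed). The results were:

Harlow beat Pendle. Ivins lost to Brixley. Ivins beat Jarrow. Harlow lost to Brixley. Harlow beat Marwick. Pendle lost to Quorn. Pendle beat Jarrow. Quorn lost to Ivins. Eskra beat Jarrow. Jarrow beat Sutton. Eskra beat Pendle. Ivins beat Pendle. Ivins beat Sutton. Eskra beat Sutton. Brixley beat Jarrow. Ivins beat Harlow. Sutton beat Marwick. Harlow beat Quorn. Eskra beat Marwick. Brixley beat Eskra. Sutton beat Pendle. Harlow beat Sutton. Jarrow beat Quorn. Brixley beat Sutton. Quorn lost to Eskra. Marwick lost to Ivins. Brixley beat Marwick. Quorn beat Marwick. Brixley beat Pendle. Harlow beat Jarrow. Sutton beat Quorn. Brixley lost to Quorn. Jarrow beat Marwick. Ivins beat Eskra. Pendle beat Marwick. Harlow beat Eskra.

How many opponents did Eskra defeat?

Eskra's results: beat Marwick, Jarrow, Quorn, Pendle, Sutton; lost to Ivins, Brixley, Harlow.
That is 5 wins.

5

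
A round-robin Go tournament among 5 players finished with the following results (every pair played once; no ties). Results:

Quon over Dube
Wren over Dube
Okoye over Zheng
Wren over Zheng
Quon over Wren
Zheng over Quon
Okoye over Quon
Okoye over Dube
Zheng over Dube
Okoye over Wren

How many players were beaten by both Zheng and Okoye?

2

Zheng beat: Quon, Dube.
Okoye beat: Wren, Zheng, Quon, Dube.
Both beat: Quon, Dube — 2.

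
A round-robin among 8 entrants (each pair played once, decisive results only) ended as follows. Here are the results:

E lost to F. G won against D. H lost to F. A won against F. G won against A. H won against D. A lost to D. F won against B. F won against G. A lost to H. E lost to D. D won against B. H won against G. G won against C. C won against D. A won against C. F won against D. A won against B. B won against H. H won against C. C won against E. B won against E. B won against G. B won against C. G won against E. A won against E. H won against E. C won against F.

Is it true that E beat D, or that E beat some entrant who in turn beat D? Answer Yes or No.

E did not beat D directly.
E beat no one, so there is no intermediate entrant.

No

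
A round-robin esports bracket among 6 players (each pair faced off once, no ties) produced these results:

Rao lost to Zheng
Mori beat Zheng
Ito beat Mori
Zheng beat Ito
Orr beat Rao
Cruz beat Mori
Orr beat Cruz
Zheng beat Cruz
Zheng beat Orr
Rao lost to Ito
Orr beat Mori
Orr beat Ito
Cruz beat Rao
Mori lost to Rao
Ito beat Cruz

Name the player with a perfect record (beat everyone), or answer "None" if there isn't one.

None

Highest win total is Zheng with 4 (out of 5 possible).
Zheng lost to Mori, so no player went undefeated.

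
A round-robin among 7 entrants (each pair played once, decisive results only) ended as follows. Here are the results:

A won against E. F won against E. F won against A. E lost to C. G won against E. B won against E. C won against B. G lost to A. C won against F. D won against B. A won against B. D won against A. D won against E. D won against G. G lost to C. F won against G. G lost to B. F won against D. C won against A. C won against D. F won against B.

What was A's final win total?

A's results: beat B, E, G; lost to C, D, F.
That is 3 wins.

3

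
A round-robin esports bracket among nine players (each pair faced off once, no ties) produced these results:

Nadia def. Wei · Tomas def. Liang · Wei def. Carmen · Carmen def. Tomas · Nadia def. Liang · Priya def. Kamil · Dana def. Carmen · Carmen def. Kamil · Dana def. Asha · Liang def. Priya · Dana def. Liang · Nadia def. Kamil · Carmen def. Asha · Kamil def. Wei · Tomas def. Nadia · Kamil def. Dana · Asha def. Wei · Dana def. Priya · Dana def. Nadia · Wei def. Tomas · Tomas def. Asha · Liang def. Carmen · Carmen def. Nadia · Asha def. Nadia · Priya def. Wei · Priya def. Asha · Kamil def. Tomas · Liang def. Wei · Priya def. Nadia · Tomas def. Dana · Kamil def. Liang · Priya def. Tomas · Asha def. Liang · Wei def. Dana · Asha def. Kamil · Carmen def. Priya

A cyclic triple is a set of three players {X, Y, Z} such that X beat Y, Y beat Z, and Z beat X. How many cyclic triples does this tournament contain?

27

Win totals: Asha 4, Carmen 5, Wei 3, Dana 5, Priya 5, Tomas 4, Kamil 4, Nadia 3, Liang 3.
A player with w wins dominates both others in C(w,2) triples; summing gives 6 + 10 + 3 + 10 + 10 + 6 + 6 + 3 + 3 = 57 transitive triples.
Total triples C(9,3) = 84, so cyclic triples = 84 − 57 = 27.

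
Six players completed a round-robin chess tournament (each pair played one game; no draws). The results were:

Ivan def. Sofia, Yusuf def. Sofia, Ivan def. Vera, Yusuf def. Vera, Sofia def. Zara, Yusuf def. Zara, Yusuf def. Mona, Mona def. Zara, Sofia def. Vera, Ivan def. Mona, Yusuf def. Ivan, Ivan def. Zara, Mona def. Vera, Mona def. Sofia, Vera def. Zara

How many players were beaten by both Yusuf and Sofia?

2

Yusuf beat: Vera, Zara, Mona, Sofia, Ivan.
Sofia beat: Vera, Zara.
Both beat: Vera, Zara — 2.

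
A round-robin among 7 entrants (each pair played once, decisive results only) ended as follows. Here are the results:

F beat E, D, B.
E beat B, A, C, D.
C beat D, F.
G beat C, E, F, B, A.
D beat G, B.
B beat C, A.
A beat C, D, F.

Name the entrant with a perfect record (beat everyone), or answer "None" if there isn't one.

None

Highest win total is G with 5 (out of 6 possible).
G lost to D, so no entrant went undefeated.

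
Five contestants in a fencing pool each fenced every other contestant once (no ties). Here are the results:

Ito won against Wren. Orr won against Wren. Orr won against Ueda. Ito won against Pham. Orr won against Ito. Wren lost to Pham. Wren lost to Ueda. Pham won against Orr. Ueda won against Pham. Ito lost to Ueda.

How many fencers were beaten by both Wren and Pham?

Wren beat: no one.
Pham beat: Wren, Orr.
No one was beaten by both.

0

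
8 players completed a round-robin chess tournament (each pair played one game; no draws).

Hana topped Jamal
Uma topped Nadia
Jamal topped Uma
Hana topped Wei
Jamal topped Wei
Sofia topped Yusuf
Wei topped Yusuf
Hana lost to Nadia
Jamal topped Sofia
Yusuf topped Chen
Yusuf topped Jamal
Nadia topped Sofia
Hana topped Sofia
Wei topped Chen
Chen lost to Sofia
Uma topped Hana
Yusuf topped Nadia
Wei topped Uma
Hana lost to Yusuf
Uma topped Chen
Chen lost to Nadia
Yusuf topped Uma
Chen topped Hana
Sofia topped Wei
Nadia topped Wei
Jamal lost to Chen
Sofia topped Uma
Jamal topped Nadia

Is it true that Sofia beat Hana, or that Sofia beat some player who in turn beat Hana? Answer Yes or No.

Yes

Sofia did not beat Hana directly.
Sofia beat Chen, Uma, Wei, Yusuf. Of those, Chen beat Hana.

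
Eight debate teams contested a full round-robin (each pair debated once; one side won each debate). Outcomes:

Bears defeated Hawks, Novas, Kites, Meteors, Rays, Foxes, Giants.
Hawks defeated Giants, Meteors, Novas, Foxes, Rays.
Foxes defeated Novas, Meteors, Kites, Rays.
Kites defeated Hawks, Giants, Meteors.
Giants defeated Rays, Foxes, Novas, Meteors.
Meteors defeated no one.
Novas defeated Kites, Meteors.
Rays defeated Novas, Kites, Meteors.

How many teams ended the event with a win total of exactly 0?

Win totals: Hawks 5, Meteors 0, Novas 2, Giants 4, Rays 3, Foxes 4, Kites 3, Bears 7.
Exactly 0: Meteors — 1 team.

1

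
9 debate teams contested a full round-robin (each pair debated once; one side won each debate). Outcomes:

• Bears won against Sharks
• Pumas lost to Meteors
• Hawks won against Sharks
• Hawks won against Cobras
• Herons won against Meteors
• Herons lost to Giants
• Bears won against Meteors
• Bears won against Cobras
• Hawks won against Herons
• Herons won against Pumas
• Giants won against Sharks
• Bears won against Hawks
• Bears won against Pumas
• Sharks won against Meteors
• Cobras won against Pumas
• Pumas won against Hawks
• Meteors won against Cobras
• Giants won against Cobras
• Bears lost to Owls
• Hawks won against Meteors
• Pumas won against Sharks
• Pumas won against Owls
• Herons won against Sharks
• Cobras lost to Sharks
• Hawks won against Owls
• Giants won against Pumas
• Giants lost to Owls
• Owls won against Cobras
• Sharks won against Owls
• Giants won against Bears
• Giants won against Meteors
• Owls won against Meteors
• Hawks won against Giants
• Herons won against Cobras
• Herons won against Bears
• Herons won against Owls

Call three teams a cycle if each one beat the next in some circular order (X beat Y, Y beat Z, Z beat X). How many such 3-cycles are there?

16

Win totals: Owls 4, Herons 6, Bears 5, Cobras 1, Sharks 3, Pumas 3, Meteors 2, Giants 6, Hawks 6.
A team with w wins dominates both others in C(w,2) triples; summing gives 6 + 15 + 10 + 0 + 3 + 3 + 1 + 15 + 15 = 68 transitive triples.
Total triples C(9,3) = 84, so cyclic triples = 84 − 68 = 16.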